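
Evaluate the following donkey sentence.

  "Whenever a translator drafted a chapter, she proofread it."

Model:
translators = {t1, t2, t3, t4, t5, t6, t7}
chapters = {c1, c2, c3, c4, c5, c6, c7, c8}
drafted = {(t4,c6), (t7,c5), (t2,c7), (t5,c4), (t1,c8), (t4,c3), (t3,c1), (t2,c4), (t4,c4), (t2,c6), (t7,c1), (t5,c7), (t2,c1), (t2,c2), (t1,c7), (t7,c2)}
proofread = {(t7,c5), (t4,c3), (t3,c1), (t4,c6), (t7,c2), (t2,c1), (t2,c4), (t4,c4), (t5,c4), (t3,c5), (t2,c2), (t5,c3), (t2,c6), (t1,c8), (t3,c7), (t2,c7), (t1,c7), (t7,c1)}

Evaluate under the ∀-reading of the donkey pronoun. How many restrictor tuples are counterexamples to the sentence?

"it" takes "a chapter" as antecedent — a donkey pronoun bound across the clause boundary.
Strong reading: for every (t,c) with drafted(t,c), proofread(t,c).
Restrictor pairs: (t1,c7) ✓  (t1,c8) ✓  (t2,c1) ✓  (t2,c2) ✓  (t2,c4) ✓  (t2,c6) ✓  (t2,c7) ✓  (t3,c1) ✓  (t4,c3) ✓  (t4,c4) ✓  (t4,c6) ✓  (t5,c4) ✓  (t5,c7) ✗  (t7,c1) ✓  (t7,c2) ✓  (t7,c5) ✓
Counterexamples (restrictor pairs failing the scope): 1.

1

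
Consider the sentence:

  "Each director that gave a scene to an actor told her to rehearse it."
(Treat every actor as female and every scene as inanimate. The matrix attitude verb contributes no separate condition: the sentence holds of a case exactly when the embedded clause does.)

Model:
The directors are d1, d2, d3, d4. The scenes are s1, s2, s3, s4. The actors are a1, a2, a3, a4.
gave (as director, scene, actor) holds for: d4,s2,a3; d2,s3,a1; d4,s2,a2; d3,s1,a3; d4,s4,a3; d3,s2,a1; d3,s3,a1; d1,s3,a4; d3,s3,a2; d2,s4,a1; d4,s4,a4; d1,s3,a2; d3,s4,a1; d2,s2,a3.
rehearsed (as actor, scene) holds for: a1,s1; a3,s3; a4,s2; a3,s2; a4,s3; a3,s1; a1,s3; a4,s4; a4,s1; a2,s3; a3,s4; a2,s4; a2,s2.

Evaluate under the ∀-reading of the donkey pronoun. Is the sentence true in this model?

False

"her" takes "an actor" as antecedent and "it" takes "a scene"; both are donkey pronouns co-varying with the restrictor.
Strong reading: for every (d,s,a) with gave(d,s,a), rehearsed(a,s).
Restrictor triples: (d1,s3,a2)→rehearsed(a2,s3) ✓  (d1,s3,a4)→rehearsed(a4,s3) ✓  (d2,s2,a3)→rehearsed(a3,s2) ✓  (d2,s3,a1)→rehearsed(a1,s3) ✓  (d2,s4,a1)→rehearsed(a1,s4) ✗  (d3,s1,a3)→rehearsed(a3,s1) ✓  (d3,s2,a1)→rehearsed(a1,s2) ✗  (d3,s3,a1)→rehearsed(a1,s3) ✓  (d3,s3,a2)→rehearsed(a2,s3) ✓  (d3,s4,a1)→rehearsed(a1,s4) ✗  (d4,s2,a2)→rehearsed(a2,s2) ✓  (d4,s2,a3)→rehearsed(a3,s2) ✓  (d4,s4,a3)→rehearsed(a3,s4) ✓  (d4,s4,a4)→rehearsed(a4,s4) ✓
Counterexample: (d2,s4,a1) — rehearsed(a1,s4) does not hold.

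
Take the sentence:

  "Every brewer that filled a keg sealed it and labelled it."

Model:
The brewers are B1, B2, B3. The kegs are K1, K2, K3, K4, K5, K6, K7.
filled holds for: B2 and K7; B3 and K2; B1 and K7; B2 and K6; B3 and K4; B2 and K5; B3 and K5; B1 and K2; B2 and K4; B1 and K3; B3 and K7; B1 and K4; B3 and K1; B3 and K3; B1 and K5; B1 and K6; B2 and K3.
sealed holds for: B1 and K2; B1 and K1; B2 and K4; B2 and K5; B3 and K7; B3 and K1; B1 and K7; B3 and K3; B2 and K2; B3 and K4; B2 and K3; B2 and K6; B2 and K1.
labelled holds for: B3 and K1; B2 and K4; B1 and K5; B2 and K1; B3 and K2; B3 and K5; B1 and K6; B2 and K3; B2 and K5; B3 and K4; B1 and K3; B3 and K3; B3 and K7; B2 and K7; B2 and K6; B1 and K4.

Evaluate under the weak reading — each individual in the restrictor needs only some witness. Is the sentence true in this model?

"it" takes "a keg" as antecedent — a donkey pronoun bound across the clause boundary.
Weak reading: every brewer b with some filled-keg has at least one filled-keg k such that sealed(b,k) ∧ labelled(b,k).
Per brewer: B1:✗  B2:✓  B3:✓
B1 has no witness among its filled-kegs.

False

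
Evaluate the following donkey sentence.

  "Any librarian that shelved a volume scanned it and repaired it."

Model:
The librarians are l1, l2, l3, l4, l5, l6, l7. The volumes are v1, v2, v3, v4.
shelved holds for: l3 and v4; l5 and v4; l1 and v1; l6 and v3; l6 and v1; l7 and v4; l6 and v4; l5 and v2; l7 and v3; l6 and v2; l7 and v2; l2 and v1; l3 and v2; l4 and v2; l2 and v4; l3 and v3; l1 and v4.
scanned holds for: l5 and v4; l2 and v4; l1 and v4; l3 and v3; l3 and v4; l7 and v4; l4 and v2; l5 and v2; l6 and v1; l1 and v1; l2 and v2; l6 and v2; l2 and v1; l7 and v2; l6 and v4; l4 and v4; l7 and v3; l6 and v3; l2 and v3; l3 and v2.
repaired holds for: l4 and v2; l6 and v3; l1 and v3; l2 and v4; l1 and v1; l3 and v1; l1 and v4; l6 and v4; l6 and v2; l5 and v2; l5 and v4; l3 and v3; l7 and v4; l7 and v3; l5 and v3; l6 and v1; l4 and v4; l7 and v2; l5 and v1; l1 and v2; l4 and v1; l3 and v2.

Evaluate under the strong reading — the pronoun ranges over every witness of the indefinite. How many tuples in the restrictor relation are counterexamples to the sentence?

2

"it" takes "a volume" as antecedent — a donkey pronoun bound across the clause boundary.
Strong reading: for every (l,v) with shelved(l,v), scanned(l,v) ∧ repaired(l,v).
Restrictor pairs: (l1,v1) ✓  (l1,v4) ✓  (l2,v1) ✗  (l2,v4) ✓  (l3,v2) ✓  (l3,v3) ✓  (l3,v4) ✗  (l4,v2) ✓  (l5,v2) ✓  (l5,v4) ✓  (l6,v1) ✓  (l6,v2) ✓  (l6,v3) ✓  (l6,v4) ✓  (l7,v2) ✓  (l7,v3) ✓  (l7,v4) ✓
Counterexamples (restrictor pairs failing the scope): 2.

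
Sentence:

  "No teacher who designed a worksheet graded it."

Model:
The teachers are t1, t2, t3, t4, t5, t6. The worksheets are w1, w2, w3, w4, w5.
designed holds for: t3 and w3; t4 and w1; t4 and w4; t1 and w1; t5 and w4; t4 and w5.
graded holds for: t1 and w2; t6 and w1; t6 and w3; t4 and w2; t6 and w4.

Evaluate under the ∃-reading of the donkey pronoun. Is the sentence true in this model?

"it" takes "a worksheet" as antecedent — a donkey pronoun bound across the clause boundary.
Truth condition: for no (t,w) with designed(t,w) does graded(t,w) hold.
Restrictor pairs — does the scope hold? (t1,w1):fails  (t3,w3):fails  (t4,w1):fails  (t4,w4):fails  (t4,w5):fails  (t5,w4):fails
Scope holds for no restrictor pair, so the sentence is true.

True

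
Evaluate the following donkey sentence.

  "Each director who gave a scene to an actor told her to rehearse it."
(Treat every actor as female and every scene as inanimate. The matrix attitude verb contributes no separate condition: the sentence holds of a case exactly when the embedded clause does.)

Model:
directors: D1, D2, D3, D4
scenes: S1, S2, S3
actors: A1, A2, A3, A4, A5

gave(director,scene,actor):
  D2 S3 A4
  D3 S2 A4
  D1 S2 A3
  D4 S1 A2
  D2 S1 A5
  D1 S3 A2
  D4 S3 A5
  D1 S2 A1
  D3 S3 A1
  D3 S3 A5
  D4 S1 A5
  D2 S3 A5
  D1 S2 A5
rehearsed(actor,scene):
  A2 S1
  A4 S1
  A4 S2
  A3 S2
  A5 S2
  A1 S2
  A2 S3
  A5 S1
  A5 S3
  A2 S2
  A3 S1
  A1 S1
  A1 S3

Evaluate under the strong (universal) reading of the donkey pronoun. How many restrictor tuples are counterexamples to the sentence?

"her" takes "an actor" as antecedent and "it" takes "a scene"; both are donkey pronouns co-varying with the restrictor.
Strong reading: for every (d,s,a) with gave(d,s,a), rehearsed(a,s).
Restrictor triples: (D1,S2,A1)→rehearsed(A1,S2) ✓  (D1,S2,A3)→rehearsed(A3,S2) ✓  (D1,S2,A5)→rehearsed(A5,S2) ✓  (D1,S3,A2)→rehearsed(A2,S3) ✓  (D2,S1,A5)→rehearsed(A5,S1) ✓  (D2,S3,A4)→rehearsed(A4,S3) ✗  (D2,S3,A5)→rehearsed(A5,S3) ✓  (D3,S2,A4)→rehearsed(A4,S2) ✓  (D3,S3,A1)→rehearsed(A1,S3) ✓  (D3,S3,A5)→rehearsed(A5,S3) ✓  (D4,S1,A2)→rehearsed(A2,S1) ✓  (D4,S1,A5)→rehearsed(A5,S1) ✓  (D4,S3,A5)→rehearsed(A5,S3) ✓
Counterexamples (restrictor triples failing the scope): 1.

1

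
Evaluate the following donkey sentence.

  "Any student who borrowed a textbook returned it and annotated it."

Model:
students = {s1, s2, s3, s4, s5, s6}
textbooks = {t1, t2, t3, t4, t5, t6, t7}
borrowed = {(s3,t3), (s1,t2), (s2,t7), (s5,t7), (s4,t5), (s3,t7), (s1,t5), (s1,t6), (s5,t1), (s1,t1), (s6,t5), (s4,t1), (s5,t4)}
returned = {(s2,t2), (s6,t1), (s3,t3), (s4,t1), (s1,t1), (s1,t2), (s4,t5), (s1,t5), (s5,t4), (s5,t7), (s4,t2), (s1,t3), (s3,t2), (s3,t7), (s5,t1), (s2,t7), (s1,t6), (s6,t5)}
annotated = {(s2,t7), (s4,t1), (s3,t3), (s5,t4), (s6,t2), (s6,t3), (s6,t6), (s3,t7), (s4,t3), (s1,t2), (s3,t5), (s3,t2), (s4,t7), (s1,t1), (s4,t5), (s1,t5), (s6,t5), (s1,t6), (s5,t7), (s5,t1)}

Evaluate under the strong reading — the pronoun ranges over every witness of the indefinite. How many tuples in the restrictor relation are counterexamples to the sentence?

0

"it" takes "a textbook" as antecedent — a donkey pronoun bound across the clause boundary.
Strong reading: for every (s,t) with borrowed(s,t), returned(s,t) ∧ annotated(s,t).
Restrictor pairs: (s1,t1) ✓  (s1,t2) ✓  (s1,t5) ✓  (s1,t6) ✓  (s2,t7) ✓  (s3,t3) ✓  (s3,t7) ✓  (s4,t1) ✓  (s4,t5) ✓  (s5,t1) ✓  (s5,t4) ✓  (s5,t7) ✓  (s6,t5) ✓
Counterexamples (restrictor pairs failing the scope): 0.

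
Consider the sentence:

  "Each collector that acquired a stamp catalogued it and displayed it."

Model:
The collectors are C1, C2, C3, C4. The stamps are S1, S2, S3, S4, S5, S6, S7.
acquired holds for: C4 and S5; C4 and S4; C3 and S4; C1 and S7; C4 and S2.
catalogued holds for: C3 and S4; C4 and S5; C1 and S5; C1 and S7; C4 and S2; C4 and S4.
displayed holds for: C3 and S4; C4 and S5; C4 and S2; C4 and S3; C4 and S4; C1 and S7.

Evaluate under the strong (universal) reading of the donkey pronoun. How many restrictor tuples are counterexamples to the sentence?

"it" takes "a stamp" as antecedent — a donkey pronoun bound across the clause boundary.
Strong reading: for every (c,s) with acquired(c,s), catalogued(c,s) ∧ displayed(c,s).
Restrictor pairs: (C1,S7) ✓  (C3,S4) ✓  (C4,S2) ✓  (C4,S4) ✓  (C4,S5) ✓
Counterexamples (restrictor pairs failing the scope): 0.

0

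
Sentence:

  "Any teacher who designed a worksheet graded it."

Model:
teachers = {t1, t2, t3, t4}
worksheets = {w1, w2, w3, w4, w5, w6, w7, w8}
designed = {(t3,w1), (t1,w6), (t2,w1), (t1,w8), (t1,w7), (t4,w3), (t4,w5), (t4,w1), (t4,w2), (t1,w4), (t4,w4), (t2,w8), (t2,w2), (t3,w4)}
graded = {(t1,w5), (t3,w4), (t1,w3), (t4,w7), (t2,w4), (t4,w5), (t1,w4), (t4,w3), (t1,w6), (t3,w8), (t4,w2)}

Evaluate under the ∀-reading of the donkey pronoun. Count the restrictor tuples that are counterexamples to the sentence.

8

"it" takes "a worksheet" as antecedent — a donkey pronoun bound across the clause boundary.
Strong reading: for every (t,w) with designed(t,w), graded(t,w).
Restrictor pairs: (t1,w4) ✓  (t1,w6) ✓  (t1,w7) ✗  (t1,w8) ✗  (t2,w1) ✗  (t2,w2) ✗  (t2,w8) ✗  (t3,w1) ✗  (t3,w4) ✓  (t4,w1) ✗  (t4,w2) ✓  (t4,w3) ✓  (t4,w4) ✗  (t4,w5) ✓
Counterexamples (restrictor pairs failing the scope): 8.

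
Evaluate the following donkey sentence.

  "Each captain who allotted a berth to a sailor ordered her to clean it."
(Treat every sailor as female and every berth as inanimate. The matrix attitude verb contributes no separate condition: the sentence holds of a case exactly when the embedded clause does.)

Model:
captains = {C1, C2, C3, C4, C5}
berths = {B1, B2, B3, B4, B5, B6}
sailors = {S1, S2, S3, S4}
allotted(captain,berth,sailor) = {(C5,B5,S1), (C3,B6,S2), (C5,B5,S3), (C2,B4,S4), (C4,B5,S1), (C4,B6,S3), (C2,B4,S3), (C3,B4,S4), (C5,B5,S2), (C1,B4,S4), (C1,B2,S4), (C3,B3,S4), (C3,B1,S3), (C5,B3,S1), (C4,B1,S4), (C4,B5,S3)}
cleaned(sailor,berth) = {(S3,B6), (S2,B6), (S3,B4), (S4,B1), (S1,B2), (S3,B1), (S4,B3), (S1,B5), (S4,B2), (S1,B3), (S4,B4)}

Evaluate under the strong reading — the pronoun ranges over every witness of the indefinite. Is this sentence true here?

"her" takes "a sailor" as antecedent and "it" takes "a berth"; both are donkey pronouns co-varying with the restrictor.
Strong reading: for every (c,b,s) with allotted(c,b,s), cleaned(s,b).
Restrictor triples: (C1,B2,S4)→cleaned(S4,B2) ✓  (C1,B4,S4)→cleaned(S4,B4) ✓  (C2,B4,S3)→cleaned(S3,B4) ✓  (C2,B4,S4)→cleaned(S4,B4) ✓  (C3,B1,S3)→cleaned(S3,B1) ✓  (C3,B3,S4)→cleaned(S4,B3) ✓  (C3,B4,S4)→cleaned(S4,B4) ✓  (C3,B6,S2)→cleaned(S2,B6) ✓  (C4,B1,S4)→cleaned(S4,B1) ✓  (C4,B5,S1)→cleaned(S1,B5) ✓  (C4,B5,S3)→cleaned(S3,B5) ✗  (C4,B6,S3)→cleaned(S3,B6) ✓  (C5,B3,S1)→cleaned(S1,B3) ✓  (C5,B5,S1)→cleaned(S1,B5) ✓  (C5,B5,S2)→cleaned(S2,B5) ✗  (C5,B5,S3)→cleaned(S3,B5) ✗
Counterexample: (C4,B5,S3) — cleaned(S3,B5) does not hold.

False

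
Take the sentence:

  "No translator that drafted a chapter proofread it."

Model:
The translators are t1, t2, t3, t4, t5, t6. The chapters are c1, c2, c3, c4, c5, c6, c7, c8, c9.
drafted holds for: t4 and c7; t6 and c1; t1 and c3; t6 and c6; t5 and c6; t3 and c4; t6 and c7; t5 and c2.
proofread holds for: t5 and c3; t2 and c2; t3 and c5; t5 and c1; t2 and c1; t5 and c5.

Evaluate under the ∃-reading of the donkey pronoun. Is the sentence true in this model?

"it" takes "a chapter" as antecedent — a donkey pronoun bound across the clause boundary.
Truth condition: for no (t,c) with drafted(t,c) does proofread(t,c) hold.
Restrictor pairs — does the scope hold? (t1,c3):fails  (t3,c4):fails  (t4,c7):fails  (t5,c2):fails  (t5,c6):fails  (t6,c1):fails  (t6,c6):fails  (t6,c7):fails
Scope holds for no restrictor pair, so the sentence is true.

True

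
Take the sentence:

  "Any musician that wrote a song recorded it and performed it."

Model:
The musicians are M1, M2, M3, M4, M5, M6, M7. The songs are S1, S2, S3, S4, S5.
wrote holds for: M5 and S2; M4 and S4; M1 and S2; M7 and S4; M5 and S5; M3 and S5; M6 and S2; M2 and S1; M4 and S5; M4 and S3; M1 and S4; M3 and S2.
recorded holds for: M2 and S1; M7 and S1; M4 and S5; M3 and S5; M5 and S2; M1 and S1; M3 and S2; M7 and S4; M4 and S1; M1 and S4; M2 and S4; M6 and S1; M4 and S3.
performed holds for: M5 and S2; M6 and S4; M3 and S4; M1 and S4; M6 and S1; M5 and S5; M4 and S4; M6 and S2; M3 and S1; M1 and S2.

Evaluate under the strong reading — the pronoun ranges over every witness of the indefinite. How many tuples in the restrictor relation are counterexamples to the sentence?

10

"it" takes "a song" as antecedent — a donkey pronoun bound across the clause boundary.
Strong reading: for every (m,s) with wrote(m,s), recorded(m,s) ∧ performed(m,s).
Restrictor pairs: (M1,S2) ✗  (M1,S4) ✓  (M2,S1) ✗  (M3,S2) ✗  (M3,S5) ✗  (M4,S3) ✗  (M4,S4) ✗  (M4,S5) ✗  (M5,S2) ✓  (M5,S5) ✗  (M6,S2) ✗  (M7,S4) ✗
Counterexamples (restrictor pairs failing the scope): 10.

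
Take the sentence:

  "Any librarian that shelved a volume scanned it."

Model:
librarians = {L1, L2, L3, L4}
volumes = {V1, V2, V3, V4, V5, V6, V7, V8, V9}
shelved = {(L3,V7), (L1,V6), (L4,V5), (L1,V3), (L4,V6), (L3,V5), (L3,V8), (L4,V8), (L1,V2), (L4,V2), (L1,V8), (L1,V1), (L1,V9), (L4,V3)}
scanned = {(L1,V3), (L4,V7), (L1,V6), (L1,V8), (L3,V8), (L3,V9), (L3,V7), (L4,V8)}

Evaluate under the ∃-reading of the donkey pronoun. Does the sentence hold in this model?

True

"it" takes "a volume" as antecedent — a donkey pronoun bound across the clause boundary.
Weak reading: every librarian l with some shelved-volume has at least one shelved-volume v such that scanned(l,v).
Per librarian: L1:✓  L3:✓  L4:✓
Every librarian in the restrictor has a witness.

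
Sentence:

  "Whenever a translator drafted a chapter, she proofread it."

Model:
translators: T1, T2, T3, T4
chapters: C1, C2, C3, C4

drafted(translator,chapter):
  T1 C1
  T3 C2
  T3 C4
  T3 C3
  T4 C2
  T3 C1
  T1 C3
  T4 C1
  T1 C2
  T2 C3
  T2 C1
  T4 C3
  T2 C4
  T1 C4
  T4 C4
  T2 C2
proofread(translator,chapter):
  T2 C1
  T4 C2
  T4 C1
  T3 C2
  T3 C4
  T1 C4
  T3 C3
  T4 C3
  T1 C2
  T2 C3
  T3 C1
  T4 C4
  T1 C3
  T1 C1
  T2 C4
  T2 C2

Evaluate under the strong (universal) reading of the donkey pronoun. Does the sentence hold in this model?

True

"it" takes "a chapter" as antecedent — a donkey pronoun bound across the clause boundary.
Strong reading: for every (t,c) with drafted(t,c), proofread(t,c).
Restrictor pairs: (T1,C1) ✓  (T1,C2) ✓  (T1,C3) ✓  (T1,C4) ✓  (T2,C1) ✓  (T2,C2) ✓  (T2,C3) ✓  (T2,C4) ✓  (T3,C1) ✓  (T3,C2) ✓  (T3,C3) ✓  (T3,C4) ✓  (T4,C1) ✓  (T4,C2) ✓  (T4,C3) ✓  (T4,C4) ✓
Every restrictor pair satisfies the scope.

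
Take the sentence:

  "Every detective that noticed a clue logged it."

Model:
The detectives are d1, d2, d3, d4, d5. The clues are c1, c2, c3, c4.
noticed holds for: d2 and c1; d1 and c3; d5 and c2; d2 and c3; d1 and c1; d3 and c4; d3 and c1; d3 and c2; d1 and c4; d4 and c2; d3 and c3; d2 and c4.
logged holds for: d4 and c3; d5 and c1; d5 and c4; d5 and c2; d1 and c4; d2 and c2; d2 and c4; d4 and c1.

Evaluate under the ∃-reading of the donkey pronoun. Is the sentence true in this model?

"it" takes "a clue" as antecedent — a donkey pronoun bound across the clause boundary.
Weak reading: every detective d with some noticed-clue has at least one noticed-clue c such that logged(d,c).
Per detective: d1:✓  d2:✓  d3:✗  d4:✗  d5:✓
d3 has no witness among its noticed-clues.

False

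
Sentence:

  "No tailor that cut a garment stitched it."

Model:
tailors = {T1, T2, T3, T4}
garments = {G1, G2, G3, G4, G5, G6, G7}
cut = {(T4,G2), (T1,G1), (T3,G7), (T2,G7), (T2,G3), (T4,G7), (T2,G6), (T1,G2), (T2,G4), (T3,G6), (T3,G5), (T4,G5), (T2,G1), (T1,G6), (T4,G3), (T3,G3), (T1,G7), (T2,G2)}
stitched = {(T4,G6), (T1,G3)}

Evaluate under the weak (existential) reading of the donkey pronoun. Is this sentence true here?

True

"it" takes "a garment" as antecedent — a donkey pronoun bound across the clause boundary.
Truth condition: for no (t,g) with cut(t,g) does stitched(t,g) hold.
Restrictor pairs — does the scope hold? (T1,G1):fails  (T1,G2):fails  (T1,G6):fails  (T1,G7):fails  (T2,G1):fails  (T2,G2):fails  (T2,G3):fails  (T2,G4):fails  (T2,G6):fails  (T2,G7):fails  (T3,G3):fails  (T3,G5):fails  (T3,G6):fails  (T3,G7):fails  (T4,G2):fails  (T4,G3):fails  (T4,G5):fails  (T4,G7):fails
Scope holds for no restrictor pair, so the sentence is true.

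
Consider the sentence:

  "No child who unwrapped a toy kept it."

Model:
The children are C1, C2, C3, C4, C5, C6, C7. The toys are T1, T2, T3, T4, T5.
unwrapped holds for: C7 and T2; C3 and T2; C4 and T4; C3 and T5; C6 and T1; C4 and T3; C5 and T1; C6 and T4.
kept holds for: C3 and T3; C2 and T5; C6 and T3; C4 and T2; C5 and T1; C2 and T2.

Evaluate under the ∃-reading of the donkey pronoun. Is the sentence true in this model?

"it" takes "a toy" as antecedent — a donkey pronoun bound across the clause boundary.
Truth condition: for no (c,t) with unwrapped(c,t) does kept(c,t) hold.
Restrictor pairs — does the scope hold? (C3,T2):fails  (C3,T5):fails  (C4,T3):fails  (C4,T4):fails  (C5,T1):holds  (C6,T1):fails  (C6,T4):fails  (C7,T2):fails
Scope holds for 1 pair(s), so the sentence is false.

False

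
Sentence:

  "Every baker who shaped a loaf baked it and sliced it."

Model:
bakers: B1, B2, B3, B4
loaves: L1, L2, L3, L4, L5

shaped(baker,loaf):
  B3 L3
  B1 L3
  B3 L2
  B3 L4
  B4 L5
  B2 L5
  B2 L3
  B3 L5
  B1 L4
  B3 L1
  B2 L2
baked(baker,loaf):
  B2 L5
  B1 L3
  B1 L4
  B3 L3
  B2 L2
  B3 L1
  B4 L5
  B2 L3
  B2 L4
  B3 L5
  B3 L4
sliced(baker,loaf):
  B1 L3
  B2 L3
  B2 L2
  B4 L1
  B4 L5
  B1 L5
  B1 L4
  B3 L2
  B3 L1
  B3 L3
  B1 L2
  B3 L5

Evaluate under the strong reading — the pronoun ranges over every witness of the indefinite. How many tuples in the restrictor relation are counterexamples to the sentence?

3

"it" takes "a loaf" as antecedent — a donkey pronoun bound across the clause boundary.
Strong reading: for every (b,l) with shaped(b,l), baked(b,l) ∧ sliced(b,l).
Restrictor pairs: (B1,L3) ✓  (B1,L4) ✓  (B2,L2) ✓  (B2,L3) ✓  (B2,L5) ✗  (B3,L1) ✓  (B3,L2) ✗  (B3,L3) ✓  (B3,L4) ✗  (B3,L5) ✓  (B4,L5) ✓
Counterexamples (restrictor pairs failing the scope): 3.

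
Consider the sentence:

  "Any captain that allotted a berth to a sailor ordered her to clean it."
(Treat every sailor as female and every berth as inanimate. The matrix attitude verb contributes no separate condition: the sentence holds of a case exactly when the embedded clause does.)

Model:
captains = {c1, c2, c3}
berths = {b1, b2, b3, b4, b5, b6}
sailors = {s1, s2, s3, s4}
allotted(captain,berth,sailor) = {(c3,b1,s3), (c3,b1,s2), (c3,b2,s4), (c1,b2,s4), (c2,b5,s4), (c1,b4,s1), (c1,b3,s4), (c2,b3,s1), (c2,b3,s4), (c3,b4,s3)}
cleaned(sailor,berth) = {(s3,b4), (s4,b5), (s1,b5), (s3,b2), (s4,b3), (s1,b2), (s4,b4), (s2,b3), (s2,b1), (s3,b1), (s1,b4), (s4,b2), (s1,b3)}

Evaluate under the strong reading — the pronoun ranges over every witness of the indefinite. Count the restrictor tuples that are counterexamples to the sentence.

0

"her" takes "a sailor" as antecedent and "it" takes "a berth"; both are donkey pronouns co-varying with the restrictor.
Strong reading: for every (c,b,s) with allotted(c,b,s), cleaned(s,b).
Restrictor triples: (c1,b2,s4)→cleaned(s4,b2) ✓  (c1,b3,s4)→cleaned(s4,b3) ✓  (c1,b4,s1)→cleaned(s1,b4) ✓  (c2,b3,s1)→cleaned(s1,b3) ✓  (c2,b3,s4)→cleaned(s4,b3) ✓  (c2,b5,s4)→cleaned(s4,b5) ✓  (c3,b1,s2)→cleaned(s2,b1) ✓  (c3,b1,s3)→cleaned(s3,b1) ✓  (c3,b2,s4)→cleaned(s4,b2) ✓  (c3,b4,s3)→cleaned(s3,b4) ✓
Counterexamples (restrictor triples failing the scope): 0.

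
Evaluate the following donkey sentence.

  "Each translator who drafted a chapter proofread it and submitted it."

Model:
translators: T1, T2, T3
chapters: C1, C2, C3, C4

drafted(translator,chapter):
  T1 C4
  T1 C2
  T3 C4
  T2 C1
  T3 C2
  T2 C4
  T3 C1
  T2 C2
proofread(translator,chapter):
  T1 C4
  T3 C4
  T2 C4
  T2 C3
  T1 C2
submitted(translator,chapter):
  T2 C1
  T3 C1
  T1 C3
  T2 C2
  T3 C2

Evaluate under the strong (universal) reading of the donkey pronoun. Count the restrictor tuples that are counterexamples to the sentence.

8

"it" takes "a chapter" as antecedent — a donkey pronoun bound across the clause boundary.
Strong reading: for every (t,c) with drafted(t,c), proofread(t,c) ∧ submitted(t,c).
Restrictor pairs: (T1,C2) ✗  (T1,C4) ✗  (T2,C1) ✗  (T2,C2) ✗  (T2,C4) ✗  (T3,C1) ✗  (T3,C2) ✗  (T3,C4) ✗
Counterexamples (restrictor pairs failing the scope): 8.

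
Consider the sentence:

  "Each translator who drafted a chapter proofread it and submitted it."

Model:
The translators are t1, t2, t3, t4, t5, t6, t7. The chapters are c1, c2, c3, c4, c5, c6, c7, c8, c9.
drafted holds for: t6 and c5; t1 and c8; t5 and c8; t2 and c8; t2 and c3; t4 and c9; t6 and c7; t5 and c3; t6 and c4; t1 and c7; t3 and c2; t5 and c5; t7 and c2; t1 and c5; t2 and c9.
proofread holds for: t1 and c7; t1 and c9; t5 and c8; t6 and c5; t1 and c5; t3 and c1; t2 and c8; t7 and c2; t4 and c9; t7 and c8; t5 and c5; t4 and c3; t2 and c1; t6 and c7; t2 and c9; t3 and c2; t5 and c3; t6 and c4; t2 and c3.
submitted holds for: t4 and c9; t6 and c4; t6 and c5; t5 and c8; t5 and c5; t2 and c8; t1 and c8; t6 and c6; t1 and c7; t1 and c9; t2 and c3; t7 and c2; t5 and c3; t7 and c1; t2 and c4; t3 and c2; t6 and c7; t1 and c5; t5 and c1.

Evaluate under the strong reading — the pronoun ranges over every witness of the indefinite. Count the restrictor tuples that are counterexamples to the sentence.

"it" takes "a chapter" as antecedent — a donkey pronoun bound across the clause boundary.
Strong reading: for every (t,c) with drafted(t,c), proofread(t,c) ∧ submitted(t,c).
Restrictor pairs: (t1,c5) ✓  (t1,c7) ✓  (t1,c8) ✗  (t2,c3) ✓  (t2,c8) ✓  (t2,c9) ✗  (t3,c2) ✓  (t4,c9) ✓  (t5,c3) ✓  (t5,c5) ✓  (t5,c8) ✓  (t6,c4) ✓  (t6,c5) ✓  (t6,c7) ✓  (t7,c2) ✓
Counterexamples (restrictor pairs failing the scope): 2.

2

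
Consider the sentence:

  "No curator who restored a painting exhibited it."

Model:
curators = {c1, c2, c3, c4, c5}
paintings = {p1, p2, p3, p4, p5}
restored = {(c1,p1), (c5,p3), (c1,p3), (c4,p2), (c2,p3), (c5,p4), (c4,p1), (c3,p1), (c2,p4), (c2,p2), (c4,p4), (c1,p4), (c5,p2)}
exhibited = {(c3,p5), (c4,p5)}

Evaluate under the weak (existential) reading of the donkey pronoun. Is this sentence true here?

"it" takes "a painting" as antecedent — a donkey pronoun bound across the clause boundary.
Truth condition: for no (c,p) with restored(c,p) does exhibited(c,p) hold.
Restrictor pairs — does the scope hold? (c1,p1):fails  (c1,p3):fails  (c1,p4):fails  (c2,p2):fails  (c2,p3):fails  (c2,p4):fails  (c3,p1):fails  (c4,p1):fails  (c4,p2):fails  (c4,p4):fails  (c5,p2):fails  (c5,p3):fails  (c5,p4):fails
Scope holds for no restrictor pair, so the sentence is true.

True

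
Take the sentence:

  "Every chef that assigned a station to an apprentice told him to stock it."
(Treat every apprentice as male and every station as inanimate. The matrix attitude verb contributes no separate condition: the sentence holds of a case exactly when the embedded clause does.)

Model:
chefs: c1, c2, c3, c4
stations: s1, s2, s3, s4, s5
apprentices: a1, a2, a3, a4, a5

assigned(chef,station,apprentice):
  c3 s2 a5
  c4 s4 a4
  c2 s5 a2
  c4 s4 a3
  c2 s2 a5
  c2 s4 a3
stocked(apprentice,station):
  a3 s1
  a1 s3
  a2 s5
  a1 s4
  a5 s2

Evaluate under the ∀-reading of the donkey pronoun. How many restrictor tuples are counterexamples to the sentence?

3

"him" takes "an apprentice" as antecedent and "it" takes "a station"; both are donkey pronouns co-varying with the restrictor.
Strong reading: for every (c,s,a) with assigned(c,s,a), stocked(a,s).
Restrictor triples: (c2,s2,a5)→stocked(a5,s2) ✓  (c2,s4,a3)→stocked(a3,s4) ✗  (c2,s5,a2)→stocked(a2,s5) ✓  (c3,s2,a5)→stocked(a5,s2) ✓  (c4,s4,a3)→stocked(a3,s4) ✗  (c4,s4,a4)→stocked(a4,s4) ✗
Counterexamples (restrictor triples failing the scope): 3.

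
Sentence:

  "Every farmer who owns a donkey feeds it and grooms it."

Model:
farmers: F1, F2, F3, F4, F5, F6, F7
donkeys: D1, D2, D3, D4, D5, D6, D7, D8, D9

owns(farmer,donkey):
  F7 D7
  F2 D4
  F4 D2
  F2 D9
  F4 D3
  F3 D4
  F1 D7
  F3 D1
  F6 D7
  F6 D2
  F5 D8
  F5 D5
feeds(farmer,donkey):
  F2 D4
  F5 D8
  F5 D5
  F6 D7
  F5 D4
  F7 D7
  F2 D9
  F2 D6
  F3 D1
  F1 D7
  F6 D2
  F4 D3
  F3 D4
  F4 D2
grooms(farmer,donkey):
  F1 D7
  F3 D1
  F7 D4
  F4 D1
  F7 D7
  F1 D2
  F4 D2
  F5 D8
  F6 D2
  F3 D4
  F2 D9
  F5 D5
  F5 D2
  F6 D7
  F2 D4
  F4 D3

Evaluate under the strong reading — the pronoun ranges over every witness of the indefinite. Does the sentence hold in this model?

True

"it" takes "a donkey" as antecedent — a donkey pronoun bound across the clause boundary.
Strong reading: for every (f,d) with owns(f,d), feeds(f,d) ∧ grooms(f,d).
Restrictor pairs: (F1,D7) ✓  (F2,D4) ✓  (F2,D9) ✓  (F3,D1) ✓  (F3,D4) ✓  (F4,D2) ✓  (F4,D3) ✓  (F5,D5) ✓  (F5,D8) ✓  (F6,D2) ✓  (F6,D7) ✓  (F7,D7) ✓
Every restrictor pair satisfies the scope.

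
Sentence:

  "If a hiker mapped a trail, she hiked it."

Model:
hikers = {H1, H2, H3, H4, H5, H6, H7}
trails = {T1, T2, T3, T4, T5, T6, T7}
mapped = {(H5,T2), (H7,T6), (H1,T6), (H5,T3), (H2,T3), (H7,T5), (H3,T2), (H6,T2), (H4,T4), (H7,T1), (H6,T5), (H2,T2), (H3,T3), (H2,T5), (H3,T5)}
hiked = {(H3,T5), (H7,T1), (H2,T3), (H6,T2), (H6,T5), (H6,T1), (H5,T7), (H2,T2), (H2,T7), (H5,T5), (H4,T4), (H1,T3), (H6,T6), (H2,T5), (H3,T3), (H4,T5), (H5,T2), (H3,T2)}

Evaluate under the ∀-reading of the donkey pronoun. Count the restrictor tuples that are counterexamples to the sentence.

4

"it" takes "a trail" as antecedent — a donkey pronoun bound across the clause boundary.
Strong reading: for every (h,t) with mapped(h,t), hiked(h,t).
Restrictor pairs: (H1,T6) ✗  (H2,T2) ✓  (H2,T3) ✓  (H2,T5) ✓  (H3,T2) ✓  (H3,T3) ✓  (H3,T5) ✓  (H4,T4) ✓  (H5,T2) ✓  (H5,T3) ✗  (H6,T2) ✓  (H6,T5) ✓  (H7,T1) ✓  (H7,T5) ✗  (H7,T6) ✗
Counterexamples (restrictor pairs failing the scope): 4.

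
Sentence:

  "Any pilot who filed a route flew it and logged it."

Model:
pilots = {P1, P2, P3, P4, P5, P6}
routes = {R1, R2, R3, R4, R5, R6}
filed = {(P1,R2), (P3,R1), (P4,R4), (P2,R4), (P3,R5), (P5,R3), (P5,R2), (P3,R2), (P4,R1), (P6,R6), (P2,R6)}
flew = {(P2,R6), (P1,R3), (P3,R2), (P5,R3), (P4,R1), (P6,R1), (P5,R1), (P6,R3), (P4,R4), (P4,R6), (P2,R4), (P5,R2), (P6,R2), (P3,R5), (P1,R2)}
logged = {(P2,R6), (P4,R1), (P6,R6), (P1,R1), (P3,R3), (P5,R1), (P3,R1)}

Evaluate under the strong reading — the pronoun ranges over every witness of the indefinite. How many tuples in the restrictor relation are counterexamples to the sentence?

9

"it" takes "a route" as antecedent — a donkey pronoun bound across the clause boundary.
Strong reading: for every (p,r) with filed(p,r), flew(p,r) ∧ logged(p,r).
Restrictor pairs: (P1,R2) ✗  (P2,R4) ✗  (P2,R6) ✓  (P3,R1) ✗  (P3,R2) ✗  (P3,R5) ✗  (P4,R1) ✓  (P4,R4) ✗  (P5,R2) ✗  (P5,R3) ✗  (P6,R6) ✗
Counterexamples (restrictor pairs failing the scope): 9.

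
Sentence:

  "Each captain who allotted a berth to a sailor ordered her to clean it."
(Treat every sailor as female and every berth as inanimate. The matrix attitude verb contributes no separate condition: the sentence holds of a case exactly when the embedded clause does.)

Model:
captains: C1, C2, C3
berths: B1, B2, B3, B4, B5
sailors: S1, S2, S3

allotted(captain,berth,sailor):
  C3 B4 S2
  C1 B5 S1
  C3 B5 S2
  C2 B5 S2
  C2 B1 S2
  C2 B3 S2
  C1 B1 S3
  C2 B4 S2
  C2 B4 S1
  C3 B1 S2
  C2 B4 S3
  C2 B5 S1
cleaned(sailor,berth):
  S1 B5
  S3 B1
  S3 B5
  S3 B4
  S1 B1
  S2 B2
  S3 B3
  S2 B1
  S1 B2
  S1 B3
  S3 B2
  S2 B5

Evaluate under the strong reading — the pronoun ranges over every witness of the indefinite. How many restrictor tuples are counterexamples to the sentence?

"her" takes "a sailor" as antecedent and "it" takes "a berth"; both are donkey pronouns co-varying with the restrictor.
Strong reading: for every (c,b,s) with allotted(c,b,s), cleaned(s,b).
Restrictor triples: (C1,B1,S3)→cleaned(S3,B1) ✓  (C1,B5,S1)→cleaned(S1,B5) ✓  (C2,B1,S2)→cleaned(S2,B1) ✓  (C2,B3,S2)→cleaned(S2,B3) ✗  (C2,B4,S1)→cleaned(S1,B4) ✗  (C2,B4,S2)→cleaned(S2,B4) ✗  (C2,B4,S3)→cleaned(S3,B4) ✓  (C2,B5,S1)→cleaned(S1,B5) ✓  (C2,B5,S2)→cleaned(S2,B5) ✓  (C3,B1,S2)→cleaned(S2,B1) ✓  (C3,B4,S2)→cleaned(S2,B4) ✗  (C3,B5,S2)→cleaned(S2,B5) ✓
Counterexamples (restrictor triples failing the scope): 4.

4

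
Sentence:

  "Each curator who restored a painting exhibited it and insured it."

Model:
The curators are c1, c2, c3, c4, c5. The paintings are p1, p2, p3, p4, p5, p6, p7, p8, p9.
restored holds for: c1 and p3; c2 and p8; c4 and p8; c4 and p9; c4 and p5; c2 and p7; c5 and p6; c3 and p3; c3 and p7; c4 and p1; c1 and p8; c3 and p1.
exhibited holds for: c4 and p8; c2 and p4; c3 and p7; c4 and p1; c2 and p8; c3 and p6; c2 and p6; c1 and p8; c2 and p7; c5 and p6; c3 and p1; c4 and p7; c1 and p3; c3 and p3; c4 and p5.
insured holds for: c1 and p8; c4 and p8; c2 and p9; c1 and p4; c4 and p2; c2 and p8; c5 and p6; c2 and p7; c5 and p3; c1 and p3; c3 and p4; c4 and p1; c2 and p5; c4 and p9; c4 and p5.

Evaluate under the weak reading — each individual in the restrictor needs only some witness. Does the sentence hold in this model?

False

"it" takes "a painting" as antecedent — a donkey pronoun bound across the clause boundary.
Weak reading: every curator c with some restored-painting has at least one restored-painting p such that exhibited(c,p) ∧ insured(c,p).
Per curator: c1:✓  c2:✓  c3:✗  c4:✓  c5:✓
c3 has no witness among its restored-paintings.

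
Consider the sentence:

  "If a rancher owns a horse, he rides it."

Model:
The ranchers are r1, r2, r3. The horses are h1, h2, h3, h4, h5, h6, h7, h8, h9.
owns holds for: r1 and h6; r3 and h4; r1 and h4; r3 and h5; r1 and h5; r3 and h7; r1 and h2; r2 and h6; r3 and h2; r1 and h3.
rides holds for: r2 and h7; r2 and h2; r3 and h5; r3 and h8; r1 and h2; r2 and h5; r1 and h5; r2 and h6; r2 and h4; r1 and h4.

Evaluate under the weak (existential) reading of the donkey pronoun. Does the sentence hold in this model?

"it" takes "a horse" as antecedent — a donkey pronoun bound across the clause boundary.
Weak reading: every rancher r with some owns-horse has at least one owns-horse h such that rides(r,h).
Per rancher: r1:✓  r2:✓  r3:✓
Every rancher in the restrictor has a witness.

True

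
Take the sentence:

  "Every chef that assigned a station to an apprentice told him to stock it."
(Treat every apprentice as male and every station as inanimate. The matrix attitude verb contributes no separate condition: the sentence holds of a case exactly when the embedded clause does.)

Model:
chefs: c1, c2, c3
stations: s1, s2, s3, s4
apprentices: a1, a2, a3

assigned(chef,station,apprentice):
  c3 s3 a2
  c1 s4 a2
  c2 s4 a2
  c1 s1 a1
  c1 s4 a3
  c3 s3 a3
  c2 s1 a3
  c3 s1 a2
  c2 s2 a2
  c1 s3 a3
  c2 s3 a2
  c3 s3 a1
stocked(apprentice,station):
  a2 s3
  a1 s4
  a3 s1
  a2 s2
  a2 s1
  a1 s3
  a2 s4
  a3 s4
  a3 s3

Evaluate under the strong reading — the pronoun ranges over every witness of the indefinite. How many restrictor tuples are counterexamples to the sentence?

"him" takes "an apprentice" as antecedent and "it" takes "a station"; both are donkey pronouns co-varying with the restrictor.
Strong reading: for every (c,s,a) with assigned(c,s,a), stocked(a,s).
Restrictor triples: (c1,s1,a1)→stocked(a1,s1) ✗  (c1,s3,a3)→stocked(a3,s3) ✓  (c1,s4,a2)→stocked(a2,s4) ✓  (c1,s4,a3)→stocked(a3,s4) ✓  (c2,s1,a3)→stocked(a3,s1) ✓  (c2,s2,a2)→stocked(a2,s2) ✓  (c2,s3,a2)→stocked(a2,s3) ✓  (c2,s4,a2)→stocked(a2,s4) ✓  (c3,s1,a2)→stocked(a2,s1) ✓  (c3,s3,a1)→stocked(a1,s3) ✓  (c3,s3,a2)→stocked(a2,s3) ✓  (c3,s3,a3)→stocked(a3,s3) ✓
Counterexamples (restrictor triples failing the scope): 1.

1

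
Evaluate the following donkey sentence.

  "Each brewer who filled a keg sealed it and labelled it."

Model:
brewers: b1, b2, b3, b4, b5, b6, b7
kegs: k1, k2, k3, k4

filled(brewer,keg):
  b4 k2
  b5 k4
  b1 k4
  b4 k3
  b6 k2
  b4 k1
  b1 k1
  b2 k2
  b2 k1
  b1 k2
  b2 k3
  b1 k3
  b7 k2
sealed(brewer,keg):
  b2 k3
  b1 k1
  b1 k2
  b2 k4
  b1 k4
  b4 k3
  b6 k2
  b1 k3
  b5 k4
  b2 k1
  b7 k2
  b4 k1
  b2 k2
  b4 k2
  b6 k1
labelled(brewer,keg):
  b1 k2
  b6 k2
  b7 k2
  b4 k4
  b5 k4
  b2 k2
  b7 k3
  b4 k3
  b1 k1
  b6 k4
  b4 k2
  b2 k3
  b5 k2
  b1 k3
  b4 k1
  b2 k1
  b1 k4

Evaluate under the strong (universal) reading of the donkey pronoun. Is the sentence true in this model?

"it" takes "a keg" as antecedent — a donkey pronoun bound across the clause boundary.
Strong reading: for every (b,k) with filled(b,k), sealed(b,k) ∧ labelled(b,k).
Restrictor pairs: (b1,k1) ✓  (b1,k2) ✓  (b1,k3) ✓  (b1,k4) ✓  (b2,k1) ✓  (b2,k2) ✓  (b2,k3) ✓  (b4,k1) ✓  (b4,k2) ✓  (b4,k3) ✓  (b5,k4) ✓  (b6,k2) ✓  (b7,k2) ✓
Every restrictor pair satisfies the scope.

True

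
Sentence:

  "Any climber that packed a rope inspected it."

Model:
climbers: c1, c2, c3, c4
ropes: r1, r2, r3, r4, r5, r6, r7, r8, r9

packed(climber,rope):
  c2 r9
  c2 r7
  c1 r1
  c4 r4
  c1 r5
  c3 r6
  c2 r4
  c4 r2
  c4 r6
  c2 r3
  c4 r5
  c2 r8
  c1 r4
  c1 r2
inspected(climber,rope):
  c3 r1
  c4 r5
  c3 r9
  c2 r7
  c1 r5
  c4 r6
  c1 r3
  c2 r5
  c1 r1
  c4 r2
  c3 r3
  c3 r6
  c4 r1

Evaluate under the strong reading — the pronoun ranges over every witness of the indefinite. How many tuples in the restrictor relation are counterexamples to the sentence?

7

"it" takes "a rope" as antecedent — a donkey pronoun bound across the clause boundary.
Strong reading: for every (c,r) with packed(c,r), inspected(c,r).
Restrictor pairs: (c1,r1) ✓  (c1,r2) ✗  (c1,r4) ✗  (c1,r5) ✓  (c2,r3) ✗  (c2,r4) ✗  (c2,r7) ✓  (c2,r8) ✗  (c2,r9) ✗  (c3,r6) ✓  (c4,r2) ✓  (c4,r4) ✗  (c4,r5) ✓  (c4,r6) ✓
Counterexamples (restrictor pairs failing the scope): 7.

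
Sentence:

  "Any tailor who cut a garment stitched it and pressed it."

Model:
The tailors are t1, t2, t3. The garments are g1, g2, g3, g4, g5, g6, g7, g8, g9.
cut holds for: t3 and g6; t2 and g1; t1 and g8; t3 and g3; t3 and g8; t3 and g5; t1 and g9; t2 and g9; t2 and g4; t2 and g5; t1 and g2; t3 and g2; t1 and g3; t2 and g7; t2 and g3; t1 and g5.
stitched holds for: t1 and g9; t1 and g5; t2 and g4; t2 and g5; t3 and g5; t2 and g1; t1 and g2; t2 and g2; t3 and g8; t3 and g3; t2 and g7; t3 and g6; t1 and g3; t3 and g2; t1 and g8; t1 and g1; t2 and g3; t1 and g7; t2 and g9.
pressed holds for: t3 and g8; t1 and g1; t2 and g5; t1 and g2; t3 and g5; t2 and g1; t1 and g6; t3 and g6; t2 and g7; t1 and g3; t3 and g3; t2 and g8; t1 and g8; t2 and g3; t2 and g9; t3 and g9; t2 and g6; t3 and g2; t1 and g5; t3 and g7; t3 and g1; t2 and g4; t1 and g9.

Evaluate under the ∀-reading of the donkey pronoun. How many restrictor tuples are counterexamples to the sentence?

0

"it" takes "a garment" as antecedent — a donkey pronoun bound across the clause boundary.
Strong reading: for every (t,g) with cut(t,g), stitched(t,g) ∧ pressed(t,g).
Restrictor pairs: (t1,g2) ✓  (t1,g3) ✓  (t1,g5) ✓  (t1,g8) ✓  (t1,g9) ✓  (t2,g1) ✓  (t2,g3) ✓  (t2,g4) ✓  (t2,g5) ✓  (t2,g7) ✓  (t2,g9) ✓  (t3,g2) ✓  (t3,g3) ✓  (t3,g5) ✓  (t3,g6) ✓  (t3,g8) ✓
Counterexamples (restrictor pairs failing the scope): 0.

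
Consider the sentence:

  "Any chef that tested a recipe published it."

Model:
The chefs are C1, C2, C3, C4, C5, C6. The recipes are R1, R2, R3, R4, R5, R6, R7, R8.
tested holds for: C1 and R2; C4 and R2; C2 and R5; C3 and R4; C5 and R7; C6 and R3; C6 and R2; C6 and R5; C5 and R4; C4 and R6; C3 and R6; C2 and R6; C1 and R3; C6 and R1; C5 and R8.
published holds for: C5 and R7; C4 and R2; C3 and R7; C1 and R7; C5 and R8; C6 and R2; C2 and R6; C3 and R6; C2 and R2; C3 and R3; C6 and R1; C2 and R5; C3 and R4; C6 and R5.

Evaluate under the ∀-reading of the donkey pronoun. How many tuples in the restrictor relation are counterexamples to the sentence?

5

"it" takes "a recipe" as antecedent — a donkey pronoun bound across the clause boundary.
Strong reading: for every (c,r) with tested(c,r), published(c,r).
Restrictor pairs: (C1,R2) ✗  (C1,R3) ✗  (C2,R5) ✓  (C2,R6) ✓  (C3,R4) ✓  (C3,R6) ✓  (C4,R2) ✓  (C4,R6) ✗  (C5,R4) ✗  (C5,R7) ✓  (C5,R8) ✓  (C6,R1) ✓  (C6,R2) ✓  (C6,R3) ✗  (C6,R5) ✓
Counterexamples (restrictor pairs failing the scope): 5.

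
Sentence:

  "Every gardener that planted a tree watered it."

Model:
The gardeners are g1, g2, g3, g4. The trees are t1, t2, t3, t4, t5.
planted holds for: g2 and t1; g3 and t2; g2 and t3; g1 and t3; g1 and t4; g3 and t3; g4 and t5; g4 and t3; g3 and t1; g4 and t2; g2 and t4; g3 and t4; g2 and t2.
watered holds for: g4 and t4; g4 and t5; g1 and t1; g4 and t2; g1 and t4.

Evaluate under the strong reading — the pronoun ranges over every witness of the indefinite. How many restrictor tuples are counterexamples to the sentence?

"it" takes "a tree" as antecedent — a donkey pronoun bound across the clause boundary.
Strong reading: for every (g,t) with planted(g,t), watered(g,t).
Restrictor pairs: (g1,t3) ✗  (g1,t4) ✓  (g2,t1) ✗  (g2,t2) ✗  (g2,t3) ✗  (g2,t4) ✗  (g3,t1) ✗  (g3,t2) ✗  (g3,t3) ✗  (g3,t4) ✗  (g4,t2) ✓  (g4,t3) ✗  (g4,t5) ✓
Counterexamples (restrictor pairs failing the scope): 10.

10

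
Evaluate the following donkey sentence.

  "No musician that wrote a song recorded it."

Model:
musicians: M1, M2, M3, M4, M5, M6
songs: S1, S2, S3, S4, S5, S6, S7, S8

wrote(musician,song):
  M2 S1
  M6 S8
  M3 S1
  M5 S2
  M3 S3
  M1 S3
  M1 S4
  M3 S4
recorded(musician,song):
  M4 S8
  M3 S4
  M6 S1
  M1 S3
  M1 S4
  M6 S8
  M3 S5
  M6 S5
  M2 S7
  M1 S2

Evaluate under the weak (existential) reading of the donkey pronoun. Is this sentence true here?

"it" takes "a song" as antecedent — a donkey pronoun bound across the clause boundary.
Truth condition: for no (m,s) with wrote(m,s) does recorded(m,s) hold.
Restrictor pairs — does the scope hold? (M1,S3):holds  (M1,S4):holds  (M2,S1):fails  (M3,S1):fails  (M3,S3):fails  (M3,S4):holds  (M5,S2):fails  (M6,S8):holds
Scope holds for 4 pair(s), so the sentence is false.

False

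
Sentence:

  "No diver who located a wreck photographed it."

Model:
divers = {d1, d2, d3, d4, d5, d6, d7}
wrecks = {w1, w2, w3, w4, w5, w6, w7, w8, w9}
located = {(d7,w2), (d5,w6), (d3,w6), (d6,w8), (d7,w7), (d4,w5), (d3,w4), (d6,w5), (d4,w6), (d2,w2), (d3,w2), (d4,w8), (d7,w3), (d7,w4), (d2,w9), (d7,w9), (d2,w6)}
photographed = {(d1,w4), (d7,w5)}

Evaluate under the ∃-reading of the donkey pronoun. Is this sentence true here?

"it" takes "a wreck" as antecedent — a donkey pronoun bound across the clause boundary.
Truth condition: for no (d,w) with located(d,w) does photographed(d,w) hold.
Restrictor pairs — does the scope hold? (d2,w2):fails  (d2,w6):fails  (d2,w9):fails  (d3,w2):fails  (d3,w4):fails  (d3,w6):fails  (d4,w5):fails  (d4,w6):fails  (d4,w8):fails  (d5,w6):fails  (d6,w5):fails  (d6,w8):fails  (d7,w2):fails  (d7,w3):fails  (d7,w4):fails  (d7,w7):fails  (d7,w9):fails
Scope holds for no restrictor pair, so the sentence is true.

True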